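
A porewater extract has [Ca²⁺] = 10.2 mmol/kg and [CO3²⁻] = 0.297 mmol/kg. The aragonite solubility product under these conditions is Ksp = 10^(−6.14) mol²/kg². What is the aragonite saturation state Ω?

Ksp = 10^(−6.14) = 7.244×10^-7
Ω = [Ca²⁺][CO3²⁻]/Ksp = (10.2×10^-3)(0.297×10^-3) / 7.244×10^-7 = 4.18

Ω = 4.18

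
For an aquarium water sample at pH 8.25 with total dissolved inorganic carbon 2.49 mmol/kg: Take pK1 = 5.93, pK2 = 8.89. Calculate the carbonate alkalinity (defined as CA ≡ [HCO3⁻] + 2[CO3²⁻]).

CA = [HCO3⁻] + 2[CO3²⁻] = (α₁ + 2α₂)·DIC
At pH 8.25: [H⁺]/K1 = 10^-2.32 = 0.0047863, K2/[H⁺] = 10^-0.64 = 0.22909
α₁ = 1/(1 + 0.0047863 + 0.22909) = 1/1.2339 = 0.8105; α₂ = α₁·K2/[H⁺] = 0.1857
α₁ + 2α₂ = 1.1818
CA = 1.1818 × 2.49 = 2.94 mmol/kg

CA = 2.94 mmol/kg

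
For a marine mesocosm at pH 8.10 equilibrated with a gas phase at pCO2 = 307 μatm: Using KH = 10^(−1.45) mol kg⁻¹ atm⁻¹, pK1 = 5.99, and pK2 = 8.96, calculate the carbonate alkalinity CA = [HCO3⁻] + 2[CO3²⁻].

CA = 1.79 mmol/kg

[CO2*] = KH · pCO2 = 10^(−1.45) × 307×10^-6 = 1.089×10^-5 mol/kg
α₀ = 1/(1 + K1/[H⁺] + K1K2/[H⁺]²) = 1/(1 + 10^+2.11 + 10^+1.25) = 0.006775
DIC = [CO2*]/α₀ = 1.089×10^-5 / 0.006775 = 1.608 mmol/kg
CA = (α₁ + 2α₂)·DIC = (0.8728 + 2×0.1205) × 1.608 = 1.79 mmol/kg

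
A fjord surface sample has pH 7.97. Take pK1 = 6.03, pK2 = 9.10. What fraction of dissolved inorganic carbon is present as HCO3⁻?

α₁ = 0.921

α₁ = 1 / (1 + [H⁺]/K1 + K2/[H⁺]) = 1 / (1 + 10^-1.94 + 10^-1.13)
   = 1 / (1 + 0.011482 + 0.074131) = 1/1.0856 = 0.9211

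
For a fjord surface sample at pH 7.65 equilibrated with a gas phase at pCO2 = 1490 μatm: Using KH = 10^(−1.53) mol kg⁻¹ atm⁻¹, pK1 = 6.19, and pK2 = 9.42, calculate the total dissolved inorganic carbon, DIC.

DIC = 1.33 mmol/kg

[CO2*] = KH · pCO2 = 10^(−1.53) × 1490×10^-6 = 4.397×10^-5 mol/kg
α₀ = 1/(1 + K1/[H⁺] + K1K2/[H⁺]²) = 1/(1 + 10^+1.46 + 10^-0.31) = 0.03297
DIC = [CO2*]/α₀ = 4.397×10^-5 / 0.03297 = 1.33 mmol/kg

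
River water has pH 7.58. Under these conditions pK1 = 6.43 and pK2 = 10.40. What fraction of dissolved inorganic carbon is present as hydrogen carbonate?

α₁ = 1 / (1 + [H⁺]/K1 + K2/[H⁺]) = 1 / (1 + 10^-1.15 + 10^-2.82)
   = 1 / (1 + 0.070795 + 0.0015136) = 1/1.0723 = 0.9326

α₁ = 0.933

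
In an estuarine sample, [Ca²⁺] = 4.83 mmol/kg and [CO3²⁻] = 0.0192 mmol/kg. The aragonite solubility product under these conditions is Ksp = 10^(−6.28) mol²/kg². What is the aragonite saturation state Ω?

Ksp = 10^(−6.28) = 5.248×10^-7
Ω = [Ca²⁺][CO3²⁻]/Ksp = (4.83×10^-3)(0.0192×10^-3) / 5.248×10^-7 = 0.177

Ω = 0.177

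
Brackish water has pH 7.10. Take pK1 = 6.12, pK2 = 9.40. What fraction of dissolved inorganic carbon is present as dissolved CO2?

α₀ = 0.0944

α₀ = 1 / (1 + K1/[H⁺] + K1K2/[H⁺]²) = 1 / (1 + 10^+0.98 + 10^-1.32)
   = 1 / (1 + 9.5499 + 0.047863) = 1/10.598 = 0.09436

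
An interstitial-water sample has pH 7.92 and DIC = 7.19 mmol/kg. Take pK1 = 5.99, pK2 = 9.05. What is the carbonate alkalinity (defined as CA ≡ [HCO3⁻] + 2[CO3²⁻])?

CA = [HCO3⁻] + 2[CO3²⁻] = (α₁ + 2α₂)·DIC
At pH 7.92: [H⁺]/K1 = 10^-1.93 = 0.011749, K2/[H⁺] = 10^-1.13 = 0.074131
α₁ = 1/(1 + 0.011749 + 0.074131) = 1/1.0859 = 0.9209; α₂ = α₁·K2/[H⁺] = 0.06827
α₁ + 2α₂ = 1.0574
CA = 1.0574 × 7.19 = 7.60 mmol/kg

CA = 7.60 mmol/kg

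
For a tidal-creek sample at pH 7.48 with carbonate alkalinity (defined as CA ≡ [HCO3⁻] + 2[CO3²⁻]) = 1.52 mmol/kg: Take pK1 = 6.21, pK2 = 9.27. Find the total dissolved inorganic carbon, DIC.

DIC = 1.58 mmol/kg

CA = [HCO3⁻] + 2[CO3²⁻] = (α₁ + 2α₂)·DIC
At pH 7.48: [H⁺]/K1 = 10^-1.27 = 0.053703, K2/[H⁺] = 10^-1.79 = 0.016218
α₁ = 1/(1 + 0.053703 + 0.016218) = 1/1.0699 = 0.9346; α₂ = α₁·K2/[H⁺] = 0.01516
α₁ + 2α₂ = 0.9650
DIC = CA / (α₁ + 2α₂) = 1.52 / 0.9650 = 1.58 mmol/kg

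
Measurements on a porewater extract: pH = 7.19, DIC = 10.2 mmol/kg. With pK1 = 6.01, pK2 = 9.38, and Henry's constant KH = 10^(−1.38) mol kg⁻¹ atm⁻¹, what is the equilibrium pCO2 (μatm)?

α₀ = 1 / (1 + K1/[H⁺] + K1K2/[H⁺]²) = 1 / (1 + 10^+1.18 + 10^-1.01)
   = 1 / (1 + 15.136 + 0.097724) = 1/16.233 = 0.06160
[CO2*] = α₀ × DIC = 0.06160 × 10.2 = 0.6283 mmol/kg
pCO2 = [CO2*]/KH = 6.283×10^-4 / 4.169×10^-2 = 1.51×10^4 μatm

pCO2 = 1.51×10^4 μatm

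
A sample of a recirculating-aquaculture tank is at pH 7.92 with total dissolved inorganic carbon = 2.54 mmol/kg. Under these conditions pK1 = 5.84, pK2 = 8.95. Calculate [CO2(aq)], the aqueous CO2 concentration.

[CO2*] = 19.2 μmol/kg

α₀ = 1 / (1 + K1/[H⁺] + K1K2/[H⁺]²) = 1 / (1 + 10^+2.08 + 10^+1.05)
   = 1 / (1 + 120.23 + 11.220) = 1/132.45 = 0.007550
[CO2*] = α₀ × DIC = 0.007550 × 2.54 = 0.0192 mmol/kg = 19.2 μmol/kg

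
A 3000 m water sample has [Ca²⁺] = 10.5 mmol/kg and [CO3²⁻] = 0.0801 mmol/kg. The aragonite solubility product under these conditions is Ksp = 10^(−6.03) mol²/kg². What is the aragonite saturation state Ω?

Ω = 0.901

Ksp = 10^(−6.03) = 9.333×10^-7
Ω = [Ca²⁺][CO3²⁻]/Ksp = (10.5×10^-3)(0.0801×10^-3) / 9.333×10^-7 = 0.901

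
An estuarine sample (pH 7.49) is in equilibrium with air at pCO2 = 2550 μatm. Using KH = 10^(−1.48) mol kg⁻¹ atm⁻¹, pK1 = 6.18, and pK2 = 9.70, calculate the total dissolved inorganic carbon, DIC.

DIC = 1.82 mmol/kg

[CO2*] = KH · pCO2 = 10^(−1.48) × 2550×10^-6 = 8.444×10^-5 mol/kg
α₀ = 1/(1 + K1/[H⁺] + K1K2/[H⁺]²) = 1/(1 + 10^+1.31 + 10^-0.90) = 0.04642
DIC = [CO2*]/α₀ = 8.444×10^-5 / 0.04642 = 1.82 mmol/kg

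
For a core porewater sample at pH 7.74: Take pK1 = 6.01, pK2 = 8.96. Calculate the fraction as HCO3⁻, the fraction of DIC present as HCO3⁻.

α₁ = 0.927

α₁ = 1 / (1 + [H⁺]/K1 + K2/[H⁺]) = 1 / (1 + 10^-1.73 + 10^-1.22)
   = 1 / (1 + 0.018621 + 0.060256) = 1/1.0789 = 0.9269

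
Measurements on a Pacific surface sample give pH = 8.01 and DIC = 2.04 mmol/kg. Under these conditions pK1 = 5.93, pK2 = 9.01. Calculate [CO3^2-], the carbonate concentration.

[CO3²⁻] = 0.184 mmol/kg

α₂ = 1 / (1 + [H⁺]/K2 + [H⁺]²/(K1K2)) = 1 / (1 + 10^+1.00 + 10^-1.08)
   = 1 / (1 + 10.000 + 0.083176) = 1/11.083 = 0.09023
[CO3²⁻] = α₂ × DIC = 0.09023 × 2.04 = 0.184 mmol/kg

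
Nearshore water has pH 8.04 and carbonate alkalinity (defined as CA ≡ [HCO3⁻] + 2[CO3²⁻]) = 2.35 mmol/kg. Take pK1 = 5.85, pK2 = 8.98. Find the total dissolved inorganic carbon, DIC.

DIC = 2.14 mmol/kg

CA = [HCO3⁻] + 2[CO3²⁻] = (α₁ + 2α₂)·DIC
At pH 8.04: [H⁺]/K1 = 10^-2.19 = 0.0064565, K2/[H⁺] = 10^-0.94 = 0.11482
α₁ = 1/(1 + 0.0064565 + 0.11482) = 1/1.1213 = 0.8918; α₂ = α₁·K2/[H⁺] = 0.1024
α₁ + 2α₂ = 1.0966
DIC = CA / (α₁ + 2α₂) = 2.35 / 1.0966 = 2.14 mmol/kg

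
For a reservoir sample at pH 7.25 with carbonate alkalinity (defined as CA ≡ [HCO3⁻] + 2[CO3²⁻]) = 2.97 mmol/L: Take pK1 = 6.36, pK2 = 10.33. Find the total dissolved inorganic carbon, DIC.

CA = [HCO3⁻] + 2[CO3²⁻] = (α₁ + 2α₂)·DIC
At pH 7.25: [H⁺]/K1 = 10^-0.89 = 0.12882, K2/[H⁺] = 10^-3.08 = 0.00083176
α₁ = 1/(1 + 0.12882 + 0.00083176) = 1/1.1297 = 0.8852; α₂ = α₁·K2/[H⁺] = 0.0007363
α₁ + 2α₂ = 0.8867
DIC = CA / (α₁ + 2α₂) = 2.97 / 0.8867 = 3.35 mmol/L

DIC = 3.35 mmol/L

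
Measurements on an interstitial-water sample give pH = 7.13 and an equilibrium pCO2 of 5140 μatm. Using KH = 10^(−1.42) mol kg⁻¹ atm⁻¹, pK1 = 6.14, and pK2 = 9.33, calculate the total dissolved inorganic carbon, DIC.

[CO2*] = KH · pCO2 = 10^(−1.42) × 5140×10^-6 = 1.954×10^-4 mol/kg
α₀ = 1/(1 + K1/[H⁺] + K1K2/[H⁺]²) = 1/(1 + 10^+0.99 + 10^-1.21) = 0.09230
DIC = [CO2*]/α₀ = 1.954×10^-4 / 0.09230 = 2.12 mmol/kg

DIC = 2.12 mmol/kg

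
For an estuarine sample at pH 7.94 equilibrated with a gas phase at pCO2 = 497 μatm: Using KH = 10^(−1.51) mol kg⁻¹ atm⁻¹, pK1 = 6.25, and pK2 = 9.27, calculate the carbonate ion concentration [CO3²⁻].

[CO2*] = KH · pCO2 = 10^(−1.51) × 497×10^-6 = 1.536×10^-5 mol/kg
α₀ = 1/(1 + K1/[H⁺] + K1K2/[H⁺]²) = 1/(1 + 10^+1.69 + 10^+0.36) = 0.01913
DIC = [CO2*]/α₀ = 1.536×10^-5 / 0.01913 = 0.8028 mmol/kg
[CO3²⁻] = α₂·DIC; α₂ = 0.04383, so [CO3²⁻] = 0.04383 × 0.8028 = 0.0352 mmol/kg

[CO3²⁻] = 0.0352 mmol/kg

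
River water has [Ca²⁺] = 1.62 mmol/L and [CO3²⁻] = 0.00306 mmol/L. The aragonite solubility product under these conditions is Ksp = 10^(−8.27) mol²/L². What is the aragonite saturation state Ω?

Ω = 0.923

Ksp = 10^(−8.27) = 5.370×10^-9
Ω = [Ca²⁺][CO3²⁻]/Ksp = (1.62×10^-3)(0.00306×10^-3) / 5.370×10^-9 = 0.923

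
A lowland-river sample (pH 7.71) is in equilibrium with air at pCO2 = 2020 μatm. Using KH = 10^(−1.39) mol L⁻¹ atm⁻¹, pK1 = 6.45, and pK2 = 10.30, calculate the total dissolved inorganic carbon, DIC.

DIC = 1.58 mmol/L

[CO2*] = KH · pCO2 = 10^(−1.39) × 2020×10^-6 = 8.229×10^-5 mol/L
α₀ = 1/(1 + K1/[H⁺] + K1K2/[H⁺]²) = 1/(1 + 10^+1.26 + 10^-1.33) = 0.05196
DIC = [CO2*]/α₀ = 8.229×10^-5 / 0.05196 = 1.58 mmol/L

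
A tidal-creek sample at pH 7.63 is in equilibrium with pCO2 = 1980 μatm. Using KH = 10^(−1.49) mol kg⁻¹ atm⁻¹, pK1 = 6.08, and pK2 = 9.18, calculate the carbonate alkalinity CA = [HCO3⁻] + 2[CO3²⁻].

[CO2*] = KH · pCO2 = 10^(−1.49) × 1980×10^-6 = 6.407×10^-5 mol/kg
α₀ = 1/(1 + K1/[H⁺] + K1K2/[H⁺]²) = 1/(1 + 10^+1.55 + 10^+0.00) = 0.02668
DIC = [CO2*]/α₀ = 6.407×10^-5 / 0.02668 = 2.401 mmol/kg
CA = (α₁ + 2α₂)·DIC = (0.9466 + 2×0.02668) × 2.401 = 2.40 mmol/kg

CA = 2.40 mmol/kg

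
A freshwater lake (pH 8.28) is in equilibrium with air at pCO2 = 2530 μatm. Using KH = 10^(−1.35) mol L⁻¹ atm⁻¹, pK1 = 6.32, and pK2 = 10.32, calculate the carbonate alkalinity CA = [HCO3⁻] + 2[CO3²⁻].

CA = 10.5 mmol/L

[CO2*] = KH · pCO2 = 10^(−1.35) × 2530×10^-6 = 1.130×10^-4 mol/L
α₀ = 1/(1 + K1/[H⁺] + K1K2/[H⁺]²) = 1/(1 + 10^+1.96 + 10^-0.08) = 0.01075
DIC = [CO2*]/α₀ = 1.130×10^-4 / 0.01075 = 10.51 mmol/L
CA = (α₁ + 2α₂)·DIC = (0.9803 + 2×0.008941) × 10.51 = 10.5 mmol/L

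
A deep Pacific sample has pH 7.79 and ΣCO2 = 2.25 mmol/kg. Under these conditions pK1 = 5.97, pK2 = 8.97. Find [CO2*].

[CO2*] = 0.0315 mmol/kg

α₀ = 1 / (1 + K1/[H⁺] + K1K2/[H⁺]²) = 1 / (1 + 10^+1.82 + 10^+0.64)
   = 1 / (1 + 66.069 + 4.3652) = 1/71.435 = 0.01400
[CO2*] = α₀ × DIC = 0.01400 × 2.25 = 0.0315 mmol/kg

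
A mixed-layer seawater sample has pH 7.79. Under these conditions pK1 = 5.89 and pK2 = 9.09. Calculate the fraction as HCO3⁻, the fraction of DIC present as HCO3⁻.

α₁ = 1 / (1 + [H⁺]/K1 + K2/[H⁺]) = 1 / (1 + 10^-1.90 + 10^-1.30)
   = 1 / (1 + 0.012589 + 0.050119) = 1/1.0627 = 0.9410

α₁ = 0.941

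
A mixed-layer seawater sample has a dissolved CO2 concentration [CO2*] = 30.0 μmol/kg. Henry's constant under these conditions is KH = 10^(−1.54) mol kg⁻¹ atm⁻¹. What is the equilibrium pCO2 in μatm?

KH = 10^(−1.54) = 2.884×10^-2 mol kg⁻¹ atm⁻¹
pCO2 = [CO2*]/KH = 30.0×10^-6 / 2.884×10^-2 = 1.04×10^-3 atm = 1040 μatm

pCO2 = 1040 μatm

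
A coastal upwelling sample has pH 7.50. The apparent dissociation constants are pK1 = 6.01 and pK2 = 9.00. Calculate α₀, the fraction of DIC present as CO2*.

α₀ = 1 / (1 + K1/[H⁺] + K1K2/[H⁺]²) = 1 / (1 + 10^+1.49 + 10^-0.01)
   = 1 / (1 + 30.903 + 0.97724) = 1/32.880 = 0.03041

α₀ = 0.0304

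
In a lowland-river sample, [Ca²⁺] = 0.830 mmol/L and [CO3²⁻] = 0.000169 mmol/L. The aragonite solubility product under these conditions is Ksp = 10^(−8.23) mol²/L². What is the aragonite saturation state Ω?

Ω = 0.0238

Ksp = 10^(−8.23) = 5.888×10^-9
Ω = [Ca²⁺][CO3²⁻]/Ksp = (0.830×10^-3)(0.000169×10^-3) / 5.888×10^-9 = 0.0238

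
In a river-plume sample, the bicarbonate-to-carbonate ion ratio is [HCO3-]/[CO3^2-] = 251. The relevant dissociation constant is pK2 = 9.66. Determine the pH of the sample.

pH = 7.26

From K2 = [H⁺][CO3^2-]/[HCO3-]:  pH = pK2 − log₁₀([HCO3-]/[CO3^2-])
log₁₀(251) = +2.400
pH = 9.66 − (+2.400) = 7.26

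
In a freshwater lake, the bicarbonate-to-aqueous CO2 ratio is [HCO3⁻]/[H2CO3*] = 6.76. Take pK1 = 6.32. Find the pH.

pH = 7.15

From K1 = [H⁺][HCO3⁻]/[H2CO3*]:  pH = pK1 + log₁₀([HCO3⁻]/[H2CO3*])
log₁₀(6.76) = +0.830
pH = 6.32 + (+0.830) = 7.15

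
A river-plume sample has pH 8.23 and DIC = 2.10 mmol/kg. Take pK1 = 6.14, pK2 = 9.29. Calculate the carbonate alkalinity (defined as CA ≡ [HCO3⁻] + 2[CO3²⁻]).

CA = [HCO3⁻] + 2[CO3²⁻] = (α₁ + 2α₂)·DIC
At pH 8.23: [H⁺]/K1 = 10^-2.09 = 0.0081283, K2/[H⁺] = 10^-1.06 = 0.087096
α₁ = 1/(1 + 0.0081283 + 0.087096) = 1/1.0952 = 0.9131; α₂ = α₁·K2/[H⁺] = 0.07952
α₁ + 2α₂ = 1.0721
CA = 1.0721 × 2.10 = 2.25 mmol/kg

CA = 2.25 mmol/kg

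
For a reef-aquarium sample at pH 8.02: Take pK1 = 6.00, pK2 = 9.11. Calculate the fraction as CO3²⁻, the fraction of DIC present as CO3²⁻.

α₂ = 0.0745

α₂ = 1 / (1 + [H⁺]/K2 + [H⁺]²/(K1K2)) = 1 / (1 + 10^+1.09 + 10^-0.93)
   = 1 / (1 + 12.303 + 0.11749) = 1/13.420 = 0.07451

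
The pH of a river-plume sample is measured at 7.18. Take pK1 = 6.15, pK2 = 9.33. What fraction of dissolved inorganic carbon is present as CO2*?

α₀ = 0.0848

α₀ = 1 / (1 + K1/[H⁺] + K1K2/[H⁺]²) = 1 / (1 + 10^+1.03 + 10^-1.12)
   = 1 / (1 + 10.715 + 0.075858) = 1/11.791 = 0.08481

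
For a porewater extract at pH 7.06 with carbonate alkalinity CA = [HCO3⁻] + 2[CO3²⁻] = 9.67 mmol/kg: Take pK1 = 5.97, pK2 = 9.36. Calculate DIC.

DIC = 10.4 mmol/kg

CA = [HCO3⁻] + 2[CO3²⁻] = (α₁ + 2α₂)·DIC
At pH 7.06: [H⁺]/K1 = 10^-1.09 = 0.081283, K2/[H⁺] = 10^-2.30 = 0.0050119
α₁ = 1/(1 + 0.081283 + 0.0050119) = 1/1.0863 = 0.9206; α₂ = α₁·K2/[H⁺] = 0.004614
α₁ + 2α₂ = 0.9298
DIC = CA / (α₁ + 2α₂) = 9.67 / 0.9298 = 10.4 mmol/kg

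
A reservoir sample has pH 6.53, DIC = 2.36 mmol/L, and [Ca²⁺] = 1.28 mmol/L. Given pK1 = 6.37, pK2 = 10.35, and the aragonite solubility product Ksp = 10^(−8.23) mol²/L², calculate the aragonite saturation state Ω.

Ω = 0.0459

α₂ = 1 / (1 + [H⁺]/K2 + [H⁺]²/(K1K2)) = 1 / (1 + 10^+3.82 + 10^+3.66)
   = 1 / (1 + 6606.9 + 4570.9) = 1/1.1179×10^4 = 8.945×10^-5
[CO3²⁻] = α₂ × DIC = 8.945×10^-5 × 2.36 = 0.0002111 mmol/L = 0.2111 μmol/L
Ksp = 10^(−8.23) = 5.888×10^-9
Ω = [Ca²⁺][CO3²⁻]/Ksp = (1.28×10^-3)(2.111×10^-7) / 5.888×10^-9 = 0.0459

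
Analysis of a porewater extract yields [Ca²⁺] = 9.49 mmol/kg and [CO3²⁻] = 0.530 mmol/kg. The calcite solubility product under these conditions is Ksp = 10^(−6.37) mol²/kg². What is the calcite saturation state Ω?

Ksp = 10^(−6.37) = 4.266×10^-7
Ω = [Ca²⁺][CO3²⁻]/Ksp = (9.49×10^-3)(0.530×10^-3) / 4.266×10^-7 = 11.8

Ω = 11.8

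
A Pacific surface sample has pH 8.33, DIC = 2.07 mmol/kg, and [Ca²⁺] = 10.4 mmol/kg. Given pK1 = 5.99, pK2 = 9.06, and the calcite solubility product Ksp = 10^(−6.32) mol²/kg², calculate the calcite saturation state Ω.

α₂ = 1 / (1 + [H⁺]/K2 + [H⁺]²/(K1K2)) = 1 / (1 + 10^+0.73 + 10^-1.61)
   = 1 / (1 + 5.3703 + 0.024547) = 1/6.3949 = 0.1564
[CO3²⁻] = α₂ × DIC = 0.1564 × 2.07 = 0.3237 mmol/kg
Ksp = 10^(−6.32) = 4.786×10^-7
Ω = [Ca²⁺][CO3²⁻]/Ksp = (10.4×10^-3)(3.237×10^-4) / 4.786×10^-7 = 7.03

Ω = 7.03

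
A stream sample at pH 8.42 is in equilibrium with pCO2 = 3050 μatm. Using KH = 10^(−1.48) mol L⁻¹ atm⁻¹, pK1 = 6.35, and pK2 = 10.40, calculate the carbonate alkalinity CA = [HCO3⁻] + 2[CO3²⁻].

CA = 12.1 mmol/L

[CO2*] = KH · pCO2 = 10^(−1.48) × 3050×10^-6 = 1.010×10^-4 mol/L
α₀ = 1/(1 + K1/[H⁺] + K1K2/[H⁺]²) = 1/(1 + 10^+2.07 + 10^+0.09) = 0.008353
DIC = [CO2*]/α₀ = 1.010×10^-4 / 0.008353 = 12.09 mmol/L
CA = (α₁ + 2α₂)·DIC = (0.9814 + 2×0.01028) × 12.09 = 12.1 mmol/L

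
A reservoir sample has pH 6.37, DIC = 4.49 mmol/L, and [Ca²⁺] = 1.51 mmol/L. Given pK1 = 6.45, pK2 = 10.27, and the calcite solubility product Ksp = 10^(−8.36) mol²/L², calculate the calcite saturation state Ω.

Ω = 0.0888

α₂ = 1 / (1 + [H⁺]/K2 + [H⁺]²/(K1K2)) = 1 / (1 + 10^+3.90 + 10^+3.98)
   = 1 / (1 + 7943.3 + 9549.9) = 1/1.7494×10^4 = 5.716×10^-5
[CO3²⁻] = α₂ × DIC = 5.716×10^-5 × 4.49 = 0.0002567 mmol/L = 0.2567 μmol/L
Ksp = 10^(−8.36) = 4.365×10^-9
Ω = [Ca²⁺][CO3²⁻]/Ksp = (1.51×10^-3)(2.567×10^-7) / 4.365×10^-9 = 0.0888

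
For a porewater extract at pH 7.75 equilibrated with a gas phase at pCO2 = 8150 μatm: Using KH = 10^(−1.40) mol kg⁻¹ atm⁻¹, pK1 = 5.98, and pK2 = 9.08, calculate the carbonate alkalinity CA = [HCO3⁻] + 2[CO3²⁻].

CA = 20.9 mmol/kg

[CO2*] = KH · pCO2 = 10^(−1.40) × 8150×10^-6 = 3.245×10^-4 mol/kg
α₀ = 1/(1 + K1/[H⁺] + K1K2/[H⁺]²) = 1/(1 + 10^+1.77 + 10^+0.44) = 0.01596
DIC = [CO2*]/α₀ = 3.245×10^-4 / 0.01596 = 20.32 mmol/kg
CA = (α₁ + 2α₂)·DIC = (0.9401 + 2×0.04397) × 20.32 = 20.9 mmol/kg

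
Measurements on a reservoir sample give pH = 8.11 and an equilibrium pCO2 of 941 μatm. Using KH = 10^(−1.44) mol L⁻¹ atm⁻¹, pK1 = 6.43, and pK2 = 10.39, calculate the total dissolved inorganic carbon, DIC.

[CO2*] = KH · pCO2 = 10^(−1.44) × 941×10^-6 = 3.417×10^-5 mol/L
α₀ = 1/(1 + K1/[H⁺] + K1K2/[H⁺]²) = 1/(1 + 10^+1.68 + 10^-0.60) = 0.02036
DIC = [CO2*]/α₀ = 3.417×10^-5 / 0.02036 = 1.68 mmol/L

DIC = 1.68 mmol/L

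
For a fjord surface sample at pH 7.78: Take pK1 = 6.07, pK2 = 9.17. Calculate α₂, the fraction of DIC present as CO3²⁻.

α₂ = 1 / (1 + [H⁺]/K2 + [H⁺]²/(K1K2)) = 1 / (1 + 10^+1.39 + 10^-0.32)
   = 1 / (1 + 24.547 + 0.47863) = 1/26.026 = 0.03842

α₂ = 0.0384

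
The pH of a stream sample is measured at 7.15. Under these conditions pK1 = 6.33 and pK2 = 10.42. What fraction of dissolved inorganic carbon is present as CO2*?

α₀ = 1 / (1 + K1/[H⁺] + K1K2/[H⁺]²) = 1 / (1 + 10^+0.82 + 10^-2.45)
   = 1 / (1 + 6.6069 + 0.0035481) = 1/7.6105 = 0.1314

α₀ = 0.131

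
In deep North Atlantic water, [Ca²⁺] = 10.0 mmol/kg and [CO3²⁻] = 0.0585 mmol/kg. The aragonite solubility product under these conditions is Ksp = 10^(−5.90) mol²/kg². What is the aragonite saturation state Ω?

Ω = 0.465

Ksp = 10^(−5.90) = 1.259×10^-6
Ω = [Ca²⁺][CO3²⁻]/Ksp = (10.0×10^-3)(0.0585×10^-3) / 1.259×10^-6 = 0.465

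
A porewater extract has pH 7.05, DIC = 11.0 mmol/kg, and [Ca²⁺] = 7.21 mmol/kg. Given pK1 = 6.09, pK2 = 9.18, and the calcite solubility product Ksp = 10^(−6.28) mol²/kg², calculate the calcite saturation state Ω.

Ω = 1.00

α₂ = 1 / (1 + [H⁺]/K2 + [H⁺]²/(K1K2)) = 1 / (1 + 10^+2.13 + 10^+1.17)
   = 1 / (1 + 134.90 + 14.791) = 1/150.69 = 0.006636
[CO3²⁻] = α₂ × DIC = 0.006636 × 11.0 = 0.07300 mmol/kg
Ksp = 10^(−6.28) = 5.248×10^-7
Ω = [Ca²⁺][CO3²⁻]/Ksp = (7.21×10^-3)(7.300×10^-5) / 5.248×10^-7 = 1.00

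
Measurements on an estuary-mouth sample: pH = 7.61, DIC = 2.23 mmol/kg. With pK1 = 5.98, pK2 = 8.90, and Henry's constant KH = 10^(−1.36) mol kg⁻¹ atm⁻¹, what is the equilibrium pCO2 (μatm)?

pCO2 = 1110 μatm

α₀ = 1 / (1 + K1/[H⁺] + K1K2/[H⁺]²) = 1 / (1 + 10^+1.63 + 10^+0.34)
   = 1 / (1 + 42.658 + 2.1878) = 1/45.846 = 0.02181
[CO2*] = α₀ × DIC = 0.02181 × 2.23 = 0.04864 mmol/kg
pCO2 = [CO2*]/KH = 4.864×10^-5 / 4.365×10^-2 = 1110 μatm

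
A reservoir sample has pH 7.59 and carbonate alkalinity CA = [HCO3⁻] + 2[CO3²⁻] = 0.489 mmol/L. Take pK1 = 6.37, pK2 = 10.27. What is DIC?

DIC = 0.517 mmol/L

CA = [HCO3⁻] + 2[CO3²⁻] = (α₁ + 2α₂)·DIC
At pH 7.59: [H⁺]/K1 = 10^-1.22 = 0.060256, K2/[H⁺] = 10^-2.68 = 0.0020893
α₁ = 1/(1 + 0.060256 + 0.0020893) = 1/1.0623 = 0.9413; α₂ = α₁·K2/[H⁺] = 0.001967
α₁ + 2α₂ = 0.9452
DIC = CA / (α₁ + 2α₂) = 0.489 / 0.9452 = 0.517 mmol/L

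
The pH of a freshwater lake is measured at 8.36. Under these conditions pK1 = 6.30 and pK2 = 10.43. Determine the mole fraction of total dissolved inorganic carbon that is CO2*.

α₀ = 0.00856

α₀ = 1 / (1 + K1/[H⁺] + K1K2/[H⁺]²) = 1 / (1 + 10^+2.06 + 10^-0.01)
   = 1 / (1 + 114.82 + 0.97724) = 1/116.79 = 0.008562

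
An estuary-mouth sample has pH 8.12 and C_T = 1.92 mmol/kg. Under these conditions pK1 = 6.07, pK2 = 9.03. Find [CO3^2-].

α₂ = 1 / (1 + [H⁺]/K2 + [H⁺]²/(K1K2)) = 1 / (1 + 10^+0.91 + 10^-1.14)
   = 1 / (1 + 8.1283 + 0.072444) = 1/9.2007 = 0.1087
[CO3²⁻] = α₂ × DIC = 0.1087 × 1.92 = 0.209 mmol/kg

[CO3²⁻] = 0.209 mmol/kg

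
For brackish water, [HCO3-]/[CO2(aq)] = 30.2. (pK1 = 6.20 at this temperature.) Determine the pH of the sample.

pH = 7.68

From K1 = [H⁺][HCO3-]/[CO2(aq)]:  pH = pK1 + log₁₀([HCO3-]/[CO2(aq)])
log₁₀(30.2) = +1.480
pH = 6.20 + (+1.480) = 7.68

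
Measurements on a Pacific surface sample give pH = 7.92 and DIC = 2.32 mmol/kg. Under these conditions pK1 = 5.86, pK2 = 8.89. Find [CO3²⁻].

α₂ = 1 / (1 + [H⁺]/K2 + [H⁺]²/(K1K2)) = 1 / (1 + 10^+0.97 + 10^-1.09)
   = 1 / (1 + 9.3325 + 0.081283) = 1/10.414 = 0.09603
[CO3²⁻] = α₂ × DIC = 0.09603 × 2.32 = 0.223 mmol/kg

[CO3²⁻] = 0.223 mmol/kg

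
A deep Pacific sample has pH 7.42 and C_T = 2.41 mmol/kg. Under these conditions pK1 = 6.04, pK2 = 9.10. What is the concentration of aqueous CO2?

α₀ = 1 / (1 + K1/[H⁺] + K1K2/[H⁺]²) = 1 / (1 + 10^+1.38 + 10^-0.30)
   = 1 / (1 + 23.988 + 0.50119) = 1/25.490 = 0.03923
[CO2*] = α₀ × DIC = 0.03923 × 2.41 = 0.0945 mmol/kg

[CO2*] = 0.0945 mmol/kg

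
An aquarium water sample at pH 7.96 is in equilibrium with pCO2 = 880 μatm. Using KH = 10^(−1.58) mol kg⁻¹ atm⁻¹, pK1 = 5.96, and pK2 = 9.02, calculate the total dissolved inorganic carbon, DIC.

[CO2*] = KH · pCO2 = 10^(−1.58) × 880×10^-6 = 2.315×10^-5 mol/kg
α₀ = 1/(1 + K1/[H⁺] + K1K2/[H⁺]²) = 1/(1 + 10^+2.00 + 10^+0.94) = 0.009115
DIC = [CO2*]/α₀ = 2.315×10^-5 / 0.009115 = 2.54 mmol/kg

DIC = 2.54 mmol/kg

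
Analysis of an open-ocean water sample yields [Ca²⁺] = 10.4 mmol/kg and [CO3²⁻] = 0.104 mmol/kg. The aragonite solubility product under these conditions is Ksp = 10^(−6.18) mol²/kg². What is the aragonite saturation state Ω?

Ksp = 10^(−6.18) = 6.607×10^-7
Ω = [Ca²⁺][CO3²⁻]/Ksp = (10.4×10^-3)(0.104×10^-3) / 6.607×10^-7 = 1.64

Ω = 1.64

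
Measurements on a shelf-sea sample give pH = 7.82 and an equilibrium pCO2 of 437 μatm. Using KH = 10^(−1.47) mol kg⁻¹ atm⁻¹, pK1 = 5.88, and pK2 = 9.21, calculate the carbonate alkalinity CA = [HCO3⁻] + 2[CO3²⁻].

[CO2*] = KH · pCO2 = 10^(−1.47) × 437×10^-6 = 1.481×10^-5 mol/kg
α₀ = 1/(1 + K1/[H⁺] + K1K2/[H⁺]²) = 1/(1 + 10^+1.94 + 10^+0.55) = 0.01091
DIC = [CO2*]/α₀ = 1.481×10^-5 / 0.01091 = 1.357 mmol/kg
CA = (α₁ + 2α₂)·DIC = (0.9504 + 2×0.03872) × 1.357 = 1.39 mmol/kg

CA = 1.39 mmol/kg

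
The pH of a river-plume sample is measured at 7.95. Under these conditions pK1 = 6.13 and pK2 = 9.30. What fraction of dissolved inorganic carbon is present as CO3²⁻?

α₂ = 0.0421

α₂ = 1 / (1 + [H⁺]/K2 + [H⁺]²/(K1K2)) = 1 / (1 + 10^+1.35 + 10^-0.47)
   = 1 / (1 + 22.387 + 0.33884) = 1/23.726 = 0.04215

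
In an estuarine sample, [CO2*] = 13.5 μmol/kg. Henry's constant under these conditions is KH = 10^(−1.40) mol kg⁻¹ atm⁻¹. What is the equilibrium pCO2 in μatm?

KH = 10^(−1.40) = 3.981×10^-2 mol kg⁻¹ atm⁻¹
pCO2 = [CO2*]/KH = 13.5×10^-6 / 3.981×10^-2 = 3.39×10^-4 atm = 339 μatm

pCO2 = 339 μatm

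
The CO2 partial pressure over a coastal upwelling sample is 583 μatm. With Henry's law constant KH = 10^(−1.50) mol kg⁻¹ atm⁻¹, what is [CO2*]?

KH = 10^(−1.50) = 3.162×10^-2 mol kg⁻¹ atm⁻¹
[CO2*] = KH · pCO2 = 3.162×10^-2 × 583×10^-6 atm = 1.84×10^-5 mol/kg

[CO2*] = 18.4 μmol/kg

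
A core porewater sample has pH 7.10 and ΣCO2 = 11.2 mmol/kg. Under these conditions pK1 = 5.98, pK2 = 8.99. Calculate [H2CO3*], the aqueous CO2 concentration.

[CO2*] = 0.780 mmol/kg

α₀ = 1 / (1 + K1/[H⁺] + K1K2/[H⁺]²) = 1 / (1 + 10^+1.12 + 10^-0.77)
   = 1 / (1 + 13.183 + 0.16982) = 1/14.352 = 0.06967
[CO2*] = α₀ × DIC = 0.06967 × 11.2 = 0.780 mmol/kg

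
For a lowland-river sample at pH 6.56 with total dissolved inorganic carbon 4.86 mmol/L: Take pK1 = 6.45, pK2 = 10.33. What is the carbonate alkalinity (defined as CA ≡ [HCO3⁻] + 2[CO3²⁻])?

CA = [HCO3⁻] + 2[CO3²⁻] = (α₁ + 2α₂)·DIC
At pH 6.56: [H⁺]/K1 = 10^-0.11 = 0.77625, K2/[H⁺] = 10^-3.77 = 0.00016982
α₁ = 1/(1 + 0.77625 + 0.00016982) = 1/1.7764 = 0.5629; α₂ = α₁·K2/[H⁺] = 9.560×10^-5
α₁ + 2α₂ = 0.5631
CA = 0.5631 × 4.86 = 2.74 mmol/L

CA = 2.74 mmol/L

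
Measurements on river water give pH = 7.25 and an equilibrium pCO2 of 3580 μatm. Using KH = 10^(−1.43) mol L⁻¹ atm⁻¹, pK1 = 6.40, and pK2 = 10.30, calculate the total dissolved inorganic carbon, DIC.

DIC = 1.08 mmol/L

[CO2*] = KH · pCO2 = 10^(−1.43) × 3580×10^-6 = 1.330×10^-4 mol/L
α₀ = 1/(1 + K1/[H⁺] + K1K2/[H⁺]²) = 1/(1 + 10^+0.85 + 10^-2.20) = 0.1237
DIC = [CO2*]/α₀ = 1.330×10^-4 / 0.1237 = 1.08 mmol/L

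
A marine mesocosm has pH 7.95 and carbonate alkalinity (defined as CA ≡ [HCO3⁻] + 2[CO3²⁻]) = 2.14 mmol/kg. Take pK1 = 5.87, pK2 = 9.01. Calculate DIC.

DIC = 2.00 mmol/kg

CA = [HCO3⁻] + 2[CO3²⁻] = (α₁ + 2α₂)·DIC
At pH 7.95: [H⁺]/K1 = 10^-2.08 = 0.0083176, K2/[H⁺] = 10^-1.06 = 0.087096
α₁ = 1/(1 + 0.0083176 + 0.087096) = 1/1.0954 = 0.9129; α₂ = α₁·K2/[H⁺] = 0.07951
α₁ + 2α₂ = 1.0719
DIC = CA / (α₁ + 2α₂) = 2.14 / 1.0719 = 2.00 mmol/kg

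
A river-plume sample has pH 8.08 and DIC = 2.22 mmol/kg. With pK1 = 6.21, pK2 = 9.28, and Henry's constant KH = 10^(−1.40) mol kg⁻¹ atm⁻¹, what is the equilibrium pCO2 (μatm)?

pCO2 = 699 μatm

α₀ = 1 / (1 + K1/[H⁺] + K1K2/[H⁺]²) = 1 / (1 + 10^+1.87 + 10^+0.67)
   = 1 / (1 + 74.131 + 4.6774) = 1/79.808 = 0.01253
[CO2*] = α₀ × DIC = 0.01253 × 2.22 = 0.02782 mmol/kg
pCO2 = [CO2*]/KH = 2.782×10^-5 / 3.981×10^-2 = 699 μatm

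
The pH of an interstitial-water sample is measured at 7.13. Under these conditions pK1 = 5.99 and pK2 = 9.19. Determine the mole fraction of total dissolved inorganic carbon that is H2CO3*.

α₀ = 1 / (1 + K1/[H⁺] + K1K2/[H⁺]²) = 1 / (1 + 10^+1.14 + 10^-0.92)
   = 1 / (1 + 13.804 + 0.12023) = 1/14.924 = 0.06701

α₀ = 0.0670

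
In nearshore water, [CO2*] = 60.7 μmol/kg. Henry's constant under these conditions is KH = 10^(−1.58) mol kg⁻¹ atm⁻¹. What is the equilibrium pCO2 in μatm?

KH = 10^(−1.58) = 2.630×10^-2 mol kg⁻¹ atm⁻¹
pCO2 = [CO2*]/KH = 60.7×10^-6 / 2.630×10^-2 = 2.31×10^-3 atm = 2310 μatm

pCO2 = 2310 μatm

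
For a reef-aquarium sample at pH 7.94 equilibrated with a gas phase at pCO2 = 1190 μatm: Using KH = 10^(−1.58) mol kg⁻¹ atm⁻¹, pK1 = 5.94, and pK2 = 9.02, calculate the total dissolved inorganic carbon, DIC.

DIC = 3.42 mmol/kg

[CO2*] = KH · pCO2 = 10^(−1.58) × 1190×10^-6 = 3.130×10^-5 mol/kg
α₀ = 1/(1 + K1/[H⁺] + K1K2/[H⁺]²) = 1/(1 + 10^+2.00 + 10^+0.92) = 0.009148
DIC = [CO2*]/α₀ = 3.130×10^-5 / 0.009148 = 3.42 mmol/kg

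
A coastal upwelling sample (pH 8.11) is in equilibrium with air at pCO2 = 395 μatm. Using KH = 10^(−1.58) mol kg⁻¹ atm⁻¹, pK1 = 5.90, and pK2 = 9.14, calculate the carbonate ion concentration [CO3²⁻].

[CO3²⁻] = 0.157 mmol/kg

[CO2*] = KH · pCO2 = 10^(−1.58) × 395×10^-6 = 1.039×10^-5 mol/kg
α₀ = 1/(1 + K1/[H⁺] + K1K2/[H⁺]²) = 1/(1 + 10^+2.21 + 10^+1.18) = 0.005608
DIC = [CO2*]/α₀ = 1.039×10^-5 / 0.005608 = 1.853 mmol/kg
[CO3²⁻] = α₂·DIC; α₂ = 0.08488, so [CO3²⁻] = 0.08488 × 1.853 = 0.157 mmol/kg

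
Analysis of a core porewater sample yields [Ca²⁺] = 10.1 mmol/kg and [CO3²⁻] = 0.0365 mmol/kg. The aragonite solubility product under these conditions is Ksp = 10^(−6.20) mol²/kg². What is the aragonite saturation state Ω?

Ksp = 10^(−6.20) = 6.310×10^-7
Ω = [Ca²⁺][CO3²⁻]/Ksp = (10.1×10^-3)(0.0365×10^-3) / 6.310×10^-7 = 0.584

Ω = 0.584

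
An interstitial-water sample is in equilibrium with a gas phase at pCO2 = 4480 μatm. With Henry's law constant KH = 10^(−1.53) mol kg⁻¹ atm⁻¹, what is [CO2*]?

[CO2*] = 132 μmol/kg

KH = 10^(−1.53) = 2.951×10^-2 mol kg⁻¹ atm⁻¹
[CO2*] = KH · pCO2 = 2.951×10^-2 × 4480×10^-6 atm = 1.32×10^-4 mol/kg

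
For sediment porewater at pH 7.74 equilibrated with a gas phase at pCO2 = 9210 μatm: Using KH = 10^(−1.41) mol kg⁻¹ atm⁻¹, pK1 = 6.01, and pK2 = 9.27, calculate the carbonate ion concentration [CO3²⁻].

[CO3²⁻] = 0.568 mmol/kg

[CO2*] = KH · pCO2 = 10^(−1.41) × 9210×10^-6 = 3.583×10^-4 mol/kg
α₀ = 1/(1 + K1/[H⁺] + K1K2/[H⁺]²) = 1/(1 + 10^+1.73 + 10^+0.20) = 0.01777
DIC = [CO2*]/α₀ = 3.583×10^-4 / 0.01777 = 20.17 mmol/kg
[CO3²⁻] = α₂·DIC; α₂ = 0.02816, so [CO3²⁻] = 0.02816 × 20.17 = 0.568 mmol/kg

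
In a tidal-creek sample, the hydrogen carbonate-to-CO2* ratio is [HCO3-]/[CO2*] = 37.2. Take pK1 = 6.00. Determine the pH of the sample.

From K1 = [H⁺][HCO3-]/[CO2*]:  pH = pK1 + log₁₀([HCO3-]/[CO2*])
log₁₀(37.2) = +1.571
pH = 6.00 + (+1.571) = 7.57

pH = 7.57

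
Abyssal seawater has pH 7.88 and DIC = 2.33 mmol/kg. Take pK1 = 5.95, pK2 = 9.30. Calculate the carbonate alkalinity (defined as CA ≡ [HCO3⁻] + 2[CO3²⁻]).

CA = 2.39 mmol/kg

CA = [HCO3⁻] + 2[CO3²⁻] = (α₁ + 2α₂)·DIC
At pH 7.88: [H⁺]/K1 = 10^-1.93 = 0.011749, K2/[H⁺] = 10^-1.42 = 0.038019
α₁ = 1/(1 + 0.011749 + 0.038019) = 1/1.0498 = 0.9526; α₂ = α₁·K2/[H⁺] = 0.03622
α₁ + 2α₂ = 1.0250
CA = 1.0250 × 2.33 = 2.39 mmol/kg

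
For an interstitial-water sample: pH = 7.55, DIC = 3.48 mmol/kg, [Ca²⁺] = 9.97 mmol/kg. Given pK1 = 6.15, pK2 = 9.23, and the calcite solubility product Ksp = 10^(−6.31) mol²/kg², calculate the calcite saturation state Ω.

α₂ = 1 / (1 + [H⁺]/K2 + [H⁺]²/(K1K2)) = 1 / (1 + 10^+1.68 + 10^+0.28)
   = 1 / (1 + 47.863 + 1.9055) = 1/50.768 = 0.01970
[CO3²⁻] = α₂ × DIC = 0.01970 × 3.48 = 0.06855 mmol/kg
Ksp = 10^(−6.31) = 4.898×10^-7
Ω = [Ca²⁺][CO3²⁻]/Ksp = (9.97×10^-3)(6.855×10^-5) / 4.898×10^-7 = 1.40

Ω = 1.40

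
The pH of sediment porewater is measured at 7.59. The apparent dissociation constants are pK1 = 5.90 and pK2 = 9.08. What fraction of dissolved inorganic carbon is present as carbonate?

α₂ = 1 / (1 + [H⁺]/K2 + [H⁺]²/(K1K2)) = 1 / (1 + 10^+1.49 + 10^-0.20)
   = 1 / (1 + 30.903 + 0.63096) = 1/32.534 = 0.03074

α₂ = 0.0307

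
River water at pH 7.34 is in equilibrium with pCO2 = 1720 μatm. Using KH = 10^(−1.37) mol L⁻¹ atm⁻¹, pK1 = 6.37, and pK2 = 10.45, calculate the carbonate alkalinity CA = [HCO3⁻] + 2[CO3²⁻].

[CO2*] = KH · pCO2 = 10^(−1.37) × 1720×10^-6 = 7.337×10^-5 mol/L
α₀ = 1/(1 + K1/[H⁺] + K1K2/[H⁺]²) = 1/(1 + 10^+0.97 + 10^-2.14) = 0.09671
DIC = [CO2*]/α₀ = 7.337×10^-5 / 0.09671 = 0.7586 mmol/L
CA = (α₁ + 2α₂)·DIC = (0.9026 + 2×0.0007006) × 0.7586 = 0.686 mmol/L

CA = 0.686 mmol/L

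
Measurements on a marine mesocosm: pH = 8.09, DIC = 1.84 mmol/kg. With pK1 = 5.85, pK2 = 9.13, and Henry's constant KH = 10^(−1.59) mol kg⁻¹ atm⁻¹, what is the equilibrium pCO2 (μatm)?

pCO2 = 376 μatm

α₀ = 1 / (1 + K1/[H⁺] + K1K2/[H⁺]²) = 1 / (1 + 10^+2.24 + 10^+1.20)
   = 1 / (1 + 173.78 + 15.849) = 1/190.63 = 0.005246
[CO2*] = α₀ × DIC = 0.005246 × 1.84 = 0.009652 mmol/kg = 9.652 μmol/kg
pCO2 = [CO2*]/KH = 9.652×10^-6 / 2.570×10^-2 = 376 μatm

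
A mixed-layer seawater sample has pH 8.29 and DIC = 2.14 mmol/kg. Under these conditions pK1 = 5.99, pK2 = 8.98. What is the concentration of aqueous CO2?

[CO2*] = 8.87 μmol/kg

α₀ = 1 / (1 + K1/[H⁺] + K1K2/[H⁺]²) = 1 / (1 + 10^+2.30 + 10^+1.61)
   = 1 / (1 + 199.53 + 40.738) = 1/241.26 = 0.004145
[CO2*] = α₀ × DIC = 0.004145 × 2.14 = 0.00887 mmol/kg = 8.87 μmol/kg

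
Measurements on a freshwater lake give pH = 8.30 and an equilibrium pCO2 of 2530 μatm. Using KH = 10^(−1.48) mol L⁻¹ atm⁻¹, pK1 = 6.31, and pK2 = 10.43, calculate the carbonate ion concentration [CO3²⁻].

[CO3²⁻] = 0.0607 mmol/L

[CO2*] = KH · pCO2 = 10^(−1.48) × 2530×10^-6 = 8.378×10^-5 mol/L
α₀ = 1/(1 + K1/[H⁺] + K1K2/[H⁺]²) = 1/(1 + 10^+1.99 + 10^-0.14) = 0.01006
DIC = [CO2*]/α₀ = 8.378×10^-5 / 0.01006 = 8.331 mmol/L
[CO3²⁻] = α₂·DIC; α₂ = 0.007285, so [CO3²⁻] = 0.007285 × 8.331 = 0.0607 mmol/L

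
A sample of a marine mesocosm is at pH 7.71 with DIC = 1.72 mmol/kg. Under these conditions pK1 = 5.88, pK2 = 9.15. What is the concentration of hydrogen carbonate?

α₁ = 1 / (1 + [H⁺]/K1 + K2/[H⁺]) = 1 / (1 + 10^-1.83 + 10^-1.44)
   = 1 / (1 + 0.014791 + 0.036308) = 1/1.0511 = 0.9514
[HCO3⁻] = α₁ × DIC = 0.9514 × 1.72 = 1.64 mmol/kg

[HCO3⁻] = 1.64 mmol/kg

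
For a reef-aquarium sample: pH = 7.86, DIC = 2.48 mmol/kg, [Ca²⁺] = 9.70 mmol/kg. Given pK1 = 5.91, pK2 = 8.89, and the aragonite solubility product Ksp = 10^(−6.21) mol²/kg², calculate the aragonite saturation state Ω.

α₂ = 1 / (1 + [H⁺]/K2 + [H⁺]²/(K1K2)) = 1 / (1 + 10^+1.03 + 10^-0.92)
   = 1 / (1 + 10.715 + 0.12023) = 1/11.835 = 0.08449
[CO3²⁻] = α₂ × DIC = 0.08449 × 2.48 = 0.2095 mmol/kg
Ksp = 10^(−6.21) = 6.166×10^-7
Ω = [Ca²⁺][CO3²⁻]/Ksp = (9.70×10^-3)(2.095×10^-4) / 6.166×10^-7 = 3.30

Ω = 3.30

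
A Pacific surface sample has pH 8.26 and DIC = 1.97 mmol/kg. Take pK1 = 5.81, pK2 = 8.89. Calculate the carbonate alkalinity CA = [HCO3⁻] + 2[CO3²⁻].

CA = 2.34 mmol/kg

CA = [HCO3⁻] + 2[CO3²⁻] = (α₁ + 2α₂)·DIC
At pH 8.26: [H⁺]/K1 = 10^-2.45 = 0.0035481, K2/[H⁺] = 10^-0.63 = 0.23442
α₁ = 1/(1 + 0.0035481 + 0.23442) = 1/1.2380 = 0.8078; α₂ = α₁·K2/[H⁺] = 0.1894
α₁ + 2α₂ = 1.1865
CA = 1.1865 × 1.97 = 2.34 mmol/kg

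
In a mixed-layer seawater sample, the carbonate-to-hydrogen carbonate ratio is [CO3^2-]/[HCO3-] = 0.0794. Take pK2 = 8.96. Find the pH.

pH = 7.86

From K2 = [H⁺][CO3^2-]/[HCO3-]:  pH = pK2 + log₁₀([CO3^2-]/[HCO3-])
log₁₀(0.0794) = -1.100
pH = 8.96 + (-1.100) = 7.86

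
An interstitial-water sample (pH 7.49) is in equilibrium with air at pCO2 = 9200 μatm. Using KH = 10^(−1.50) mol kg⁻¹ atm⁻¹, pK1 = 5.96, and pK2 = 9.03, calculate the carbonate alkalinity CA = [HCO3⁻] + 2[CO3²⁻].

[CO2*] = KH · pCO2 = 10^(−1.50) × 9200×10^-6 = 2.909×10^-4 mol/kg
α₀ = 1/(1 + K1/[H⁺] + K1K2/[H⁺]²) = 1/(1 + 10^+1.53 + 10^-0.01) = 0.02788
DIC = [CO2*]/α₀ = 2.909×10^-4 / 0.02788 = 10.43 mmol/kg
CA = (α₁ + 2α₂)·DIC = (0.9449 + 2×0.02725) × 10.43 = 10.4 mmol/kg

CA = 10.4 mmol/kg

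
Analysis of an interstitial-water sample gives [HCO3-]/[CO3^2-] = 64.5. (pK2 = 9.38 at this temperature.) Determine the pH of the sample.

pH = 7.57

From K2 = [H⁺][CO3^2-]/[HCO3-]:  pH = pK2 − log₁₀([HCO3-]/[CO3^2-])
log₁₀(64.5) = +1.810
pH = 9.38 − (+1.810) = 7.57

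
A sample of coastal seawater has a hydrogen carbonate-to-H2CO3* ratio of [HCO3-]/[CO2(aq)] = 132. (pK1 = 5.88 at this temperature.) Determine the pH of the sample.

From K1 = [H⁺][HCO3-]/[CO2(aq)]:  pH = pK1 + log₁₀([HCO3-]/[CO2(aq)])
log₁₀(132) = +2.121
pH = 5.88 + (+2.121) = 8.00

pH = 8.00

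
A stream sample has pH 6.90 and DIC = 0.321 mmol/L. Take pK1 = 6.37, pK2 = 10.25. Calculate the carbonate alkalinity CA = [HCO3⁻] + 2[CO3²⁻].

CA = [HCO3⁻] + 2[CO3²⁻] = (α₁ + 2α₂)·DIC
At pH 6.90: [H⁺]/K1 = 10^-0.53 = 0.29512, K2/[H⁺] = 10^-3.35 = 0.00044668
α₁ = 1/(1 + 0.29512 + 0.00044668) = 1/1.2956 = 0.7719; α₂ = α₁·K2/[H⁺] = 0.0003448
α₁ + 2α₂ = 0.7726
CA = 0.7726 × 0.321 = 0.248 mmol/L

CA = 0.248 mmol/L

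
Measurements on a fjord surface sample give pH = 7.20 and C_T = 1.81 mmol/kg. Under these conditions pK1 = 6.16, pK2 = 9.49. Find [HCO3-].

[HCO3⁻] = 1.65 mmol/kg

α₁ = 1 / (1 + [H⁺]/K1 + K2/[H⁺]) = 1 / (1 + 10^-1.04 + 10^-2.29)
   = 1 / (1 + 0.091201 + 0.0051286) = 1/1.0963 = 0.9121
[HCO3⁻] = α₁ × DIC = 0.9121 × 1.81 = 1.65 mmol/kg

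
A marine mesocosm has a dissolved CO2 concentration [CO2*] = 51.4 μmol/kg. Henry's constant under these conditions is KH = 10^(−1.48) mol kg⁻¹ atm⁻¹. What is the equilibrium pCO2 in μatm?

pCO2 = 1550 μatm

KH = 10^(−1.48) = 3.311×10^-2 mol kg⁻¹ atm⁻¹
pCO2 = [CO2*]/KH = 51.4×10^-6 / 3.311×10^-2 = 1.55×10^-3 atm = 1550 μatm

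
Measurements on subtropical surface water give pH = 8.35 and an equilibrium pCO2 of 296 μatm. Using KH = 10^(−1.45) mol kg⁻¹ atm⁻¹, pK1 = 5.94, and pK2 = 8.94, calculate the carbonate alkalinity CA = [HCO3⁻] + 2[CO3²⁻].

[CO2*] = KH · pCO2 = 10^(−1.45) × 296×10^-6 = 1.050×10^-5 mol/kg
α₀ = 1/(1 + K1/[H⁺] + K1K2/[H⁺]²) = 1/(1 + 10^+2.41 + 10^+1.82) = 0.003085
DIC = [CO2*]/α₀ = 1.050×10^-5 / 0.003085 = 3.404 mmol/kg
CA = (α₁ + 2α₂)·DIC = (0.7931 + 2×0.2038) × 3.404 = 4.09 mmol/kg

CA = 4.09 mmol/kg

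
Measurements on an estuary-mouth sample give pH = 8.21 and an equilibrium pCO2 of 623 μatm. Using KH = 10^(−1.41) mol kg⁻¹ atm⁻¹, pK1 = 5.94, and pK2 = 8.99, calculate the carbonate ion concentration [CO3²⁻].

[CO3²⁻] = 0.749 mmol/kg

[CO2*] = KH · pCO2 = 10^(−1.41) × 623×10^-6 = 2.424×10^-5 mol/kg
α₀ = 1/(1 + K1/[H⁺] + K1K2/[H⁺]²) = 1/(1 + 10^+2.27 + 10^+1.49) = 0.004585
DIC = [CO2*]/α₀ = 2.424×10^-5 / 0.004585 = 5.286 mmol/kg
[CO3²⁻] = α₂·DIC; α₂ = 0.1417, so [CO3²⁻] = 0.1417 × 5.286 = 0.749 mmol/kg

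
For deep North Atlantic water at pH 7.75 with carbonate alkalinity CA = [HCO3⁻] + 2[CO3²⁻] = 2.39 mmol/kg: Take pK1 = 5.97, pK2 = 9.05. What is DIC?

DIC = 2.32 mmol/kg

CA = [HCO3⁻] + 2[CO3²⁻] = (α₁ + 2α₂)·DIC
At pH 7.75: [H⁺]/K1 = 10^-1.78 = 0.016596, K2/[H⁺] = 10^-1.30 = 0.050119
α₁ = 1/(1 + 0.016596 + 0.050119) = 1/1.0667 = 0.9375; α₂ = α₁·K2/[H⁺] = 0.04698
α₁ + 2α₂ = 1.0314
DIC = CA / (α₁ + 2α₂) = 2.39 / 1.0314 = 2.32 mmol/kg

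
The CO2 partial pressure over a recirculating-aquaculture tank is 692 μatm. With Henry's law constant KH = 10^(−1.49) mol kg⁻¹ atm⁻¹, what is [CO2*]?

[CO2*] = 22.4 μmol/kg

KH = 10^(−1.49) = 3.236×10^-2 mol kg⁻¹ atm⁻¹
[CO2*] = KH · pCO2 = 3.236×10^-2 × 692×10^-6 atm = 2.24×10^-5 mol/kg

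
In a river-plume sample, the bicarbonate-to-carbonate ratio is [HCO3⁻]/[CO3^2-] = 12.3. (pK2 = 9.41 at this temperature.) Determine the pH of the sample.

From K2 = [H⁺][CO3^2-]/[HCO3⁻]:  pH = pK2 − log₁₀([HCO3⁻]/[CO3^2-])
log₁₀(12.3) = +1.090
pH = 9.41 − (+1.090) = 8.32

pH = 8.32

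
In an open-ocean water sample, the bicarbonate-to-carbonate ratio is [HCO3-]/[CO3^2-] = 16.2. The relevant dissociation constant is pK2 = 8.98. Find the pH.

From K2 = [H⁺][CO3^2-]/[HCO3-]:  pH = pK2 − log₁₀([HCO3-]/[CO3^2-])
log₁₀(16.2) = +1.210
pH = 8.98 − (+1.210) = 7.77

pH = 7.77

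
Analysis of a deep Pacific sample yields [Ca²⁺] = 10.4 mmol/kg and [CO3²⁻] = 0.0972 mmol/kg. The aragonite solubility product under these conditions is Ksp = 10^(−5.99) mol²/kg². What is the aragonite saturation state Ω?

Ω = 0.988

Ksp = 10^(−5.99) = 1.023×10^-6
Ω = [Ca²⁺][CO3²⁻]/Ksp = (10.4×10^-3)(0.0972×10^-3) / 1.023×10^-6 = 0.988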